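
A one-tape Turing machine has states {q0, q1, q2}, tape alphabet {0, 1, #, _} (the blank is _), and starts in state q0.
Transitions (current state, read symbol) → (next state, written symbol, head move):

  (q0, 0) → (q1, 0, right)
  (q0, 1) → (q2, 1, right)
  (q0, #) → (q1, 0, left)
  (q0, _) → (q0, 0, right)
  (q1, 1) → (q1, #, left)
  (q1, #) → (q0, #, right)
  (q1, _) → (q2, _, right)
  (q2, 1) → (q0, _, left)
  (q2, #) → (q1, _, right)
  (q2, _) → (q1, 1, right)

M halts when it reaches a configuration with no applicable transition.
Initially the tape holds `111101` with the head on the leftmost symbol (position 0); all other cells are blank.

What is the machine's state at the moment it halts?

state=q0 head=0 tape=_[1]11101   (q0,1)→(q2,1,right)
state=q2 head=1 tape=_1[1]1101   (q2,1)→(q0,_,left)
state=q0 head=0 tape=_[1]_1101   (q0,1)→(q2,1,right)
state=q2 head=1 tape=_1[_]1101   (q2,_)→(q1,1,right)
state=q1 head=2 tape=_11[1]101   (q1,1)→(q1,#,left)
state=q1 head=1 tape=_1[1]#101   (q1,1)→(q1,#,left)
state=q1 head=0 tape=_[1]##101   (q1,1)→(q1,#,left)
state=q1 head=-1 tape=[_]###101   (q1,_)→(q2,_,right)
state=q2 head=0 tape=_[#]##101   (q2,#)→(q1,_,right)
state=q1 head=1 tape=__[#]#101   (q1,#)→(q0,#,right)
state=q0 head=2 tape=__#[#]101   (q0,#)→(q1,0,left)
state=q1 head=1 tape=__[#]0101   (q1,#)→(q0,#,right)
state=q0 head=2 tape=__#[0]101   (q0,0)→(q1,0,right)
state=q1 head=3 tape=__#0[1]01   (q1,1)→(q1,#,left)
state=q1 head=2 tape=__#[0]#01
No transition is defined for (q1, 0); M halts in state q1.

q1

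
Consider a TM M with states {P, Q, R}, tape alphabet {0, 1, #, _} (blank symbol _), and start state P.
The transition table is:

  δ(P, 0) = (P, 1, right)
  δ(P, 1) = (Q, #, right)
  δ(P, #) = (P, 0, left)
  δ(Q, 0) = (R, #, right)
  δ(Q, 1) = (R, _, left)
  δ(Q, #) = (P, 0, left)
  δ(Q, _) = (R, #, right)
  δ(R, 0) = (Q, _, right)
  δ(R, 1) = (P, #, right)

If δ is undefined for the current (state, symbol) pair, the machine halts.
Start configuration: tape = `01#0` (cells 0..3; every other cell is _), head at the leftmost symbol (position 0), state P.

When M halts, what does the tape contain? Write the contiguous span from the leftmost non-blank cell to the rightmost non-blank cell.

P | [0]1#0_   read 0 → write 1, move right, go to P
P | 1[1]#0_   read 1 → write #, move right, go to Q
Q | 1#[#]0_   read # → write 0, move left, go to P
P | 1[#]00_   read # → write 0, move left, go to P
P | [1]000_   read 1 → write #, move right, go to Q
Q | #[0]00_   read 0 → write #, move right, go to R
R | ##[0]0_   read 0 → write _, move right, go to Q
Q | ##_[0]_   read 0 → write #, move right, go to R
R | ##_#[_]
The non-blank tape span at halt is ##_#.

##_#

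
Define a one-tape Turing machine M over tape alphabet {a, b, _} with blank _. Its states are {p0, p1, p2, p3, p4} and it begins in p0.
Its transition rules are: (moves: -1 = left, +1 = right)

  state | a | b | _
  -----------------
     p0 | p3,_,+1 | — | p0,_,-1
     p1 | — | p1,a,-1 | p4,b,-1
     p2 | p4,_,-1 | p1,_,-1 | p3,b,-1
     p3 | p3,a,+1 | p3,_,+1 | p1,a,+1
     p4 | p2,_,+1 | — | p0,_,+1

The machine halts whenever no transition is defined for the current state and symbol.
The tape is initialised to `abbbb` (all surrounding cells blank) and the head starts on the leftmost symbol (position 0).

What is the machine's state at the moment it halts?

state=p0 head=0 tape=[a]bbbb__   (p0,a)→(p3,_,+1)
state=p3 head=1 tape=_[b]bbb__   (p3,b)→(p3,_,+1)
state=p3 head=2 tape=__[b]bb__   (p3,b)→(p3,_,+1)
state=p3 head=3 tape=___[b]b__   (p3,b)→(p3,_,+1)
state=p3 head=4 tape=____[b]__   (p3,b)→(p3,_,+1)
state=p3 head=5 tape=_____[_]_   (p3,_)→(p1,a,+1)
state=p1 head=6 tape=_____a[_]   (p1,_)→(p4,b,-1)
state=p4 head=5 tape=_____[a]b   (p4,a)→(p2,_,+1)
state=p2 head=6 tape=______[b]   (p2,b)→(p1,_,-1)
state=p1 head=5 tape=_____[_]_   (p1,_)→(p4,b,-1)
state=p4 head=4 tape=____[_]b_   (p4,_)→(p0,_,+1)
state=p0 head=5 tape=_____[b]_
No transition is defined for (p0, b); M halts in state p0.

p0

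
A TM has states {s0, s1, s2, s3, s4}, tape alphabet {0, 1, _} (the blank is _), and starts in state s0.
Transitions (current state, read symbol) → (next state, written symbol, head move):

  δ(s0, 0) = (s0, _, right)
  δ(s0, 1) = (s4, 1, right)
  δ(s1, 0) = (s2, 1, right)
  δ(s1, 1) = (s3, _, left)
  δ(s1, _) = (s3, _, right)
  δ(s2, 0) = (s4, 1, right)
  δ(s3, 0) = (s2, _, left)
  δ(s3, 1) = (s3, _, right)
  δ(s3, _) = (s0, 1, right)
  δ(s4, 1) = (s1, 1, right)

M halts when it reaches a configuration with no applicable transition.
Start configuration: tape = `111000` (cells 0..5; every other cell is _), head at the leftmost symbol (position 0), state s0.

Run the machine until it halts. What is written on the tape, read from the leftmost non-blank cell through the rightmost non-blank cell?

s0 | [1]11000_   read 1 → write 1, move right, go to s4
s4 | 1[1]1000_   read 1 → write 1, move right, go to s1
s1 | 11[1]000_   read 1 → write _, move left, go to s3
s3 | 1[1]_000_   read 1 → write _, move right, go to s3
s3 | 1_[_]000_   read _ → write 1, move right, go to s0
s0 | 1_1[0]00_   read 0 → write _, move right, go to s0
s0 | 1_1_[0]0_   read 0 → write _, move right, go to s0
s0 | 1_1__[0]_   read 0 → write _, move right, go to s0
s0 | 1_1___[_]
The non-blank tape span at halt is 1_1.

1_1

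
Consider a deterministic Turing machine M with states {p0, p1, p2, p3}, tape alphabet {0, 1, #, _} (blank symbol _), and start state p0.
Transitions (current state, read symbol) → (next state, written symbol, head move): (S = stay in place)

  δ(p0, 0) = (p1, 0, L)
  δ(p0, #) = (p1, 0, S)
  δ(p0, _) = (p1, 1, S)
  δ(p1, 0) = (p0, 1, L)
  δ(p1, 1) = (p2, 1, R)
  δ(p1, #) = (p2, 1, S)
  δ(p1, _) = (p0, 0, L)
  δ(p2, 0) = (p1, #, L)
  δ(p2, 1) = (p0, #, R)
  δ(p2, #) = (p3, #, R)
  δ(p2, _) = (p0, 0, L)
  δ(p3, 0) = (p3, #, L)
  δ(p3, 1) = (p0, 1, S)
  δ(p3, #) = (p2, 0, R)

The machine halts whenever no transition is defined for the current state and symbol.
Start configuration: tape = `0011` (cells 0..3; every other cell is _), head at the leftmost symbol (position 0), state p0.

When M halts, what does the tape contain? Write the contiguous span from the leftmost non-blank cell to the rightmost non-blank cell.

100#11

state=p0 head=0 tape=__[0]011   (p0,0)→(p1,0,L)
state=p1 head=-1 tape=_[_]0011   (p1,_)→(p0,0,L)
state=p0 head=-2 tape=[_]00011   (p0,_)→(p1,1,S)
state=p1 head=-2 tape=[1]00011   (p1,1)→(p2,1,R)
state=p2 head=-1 tape=1[0]0011   (p2,0)→(p1,#,L)
state=p1 head=-2 tape=[1]#0011   (p1,1)→(p2,1,R)
state=p2 head=-1 tape=1[#]0011   (p2,#)→(p3,#,R)
state=p3 head=0 tape=1#[0]011   (p3,0)→(p3,#,L)
state=p3 head=-1 tape=1[#]#011   (p3,#)→(p2,0,R)
state=p2 head=0 tape=10[#]011   (p2,#)→(p3,#,R)
state=p3 head=1 tape=10#[0]11   (p3,0)→(p3,#,L)
state=p3 head=0 tape=10[#]#11   (p3,#)→(p2,0,R)
state=p2 head=1 tape=100[#]11   (p2,#)→(p3,#,R)
state=p3 head=2 tape=100#[1]1   (p3,1)→(p0,1,S)
state=p0 head=2 tape=100#[1]1
The non-blank tape span at halt is 100#11.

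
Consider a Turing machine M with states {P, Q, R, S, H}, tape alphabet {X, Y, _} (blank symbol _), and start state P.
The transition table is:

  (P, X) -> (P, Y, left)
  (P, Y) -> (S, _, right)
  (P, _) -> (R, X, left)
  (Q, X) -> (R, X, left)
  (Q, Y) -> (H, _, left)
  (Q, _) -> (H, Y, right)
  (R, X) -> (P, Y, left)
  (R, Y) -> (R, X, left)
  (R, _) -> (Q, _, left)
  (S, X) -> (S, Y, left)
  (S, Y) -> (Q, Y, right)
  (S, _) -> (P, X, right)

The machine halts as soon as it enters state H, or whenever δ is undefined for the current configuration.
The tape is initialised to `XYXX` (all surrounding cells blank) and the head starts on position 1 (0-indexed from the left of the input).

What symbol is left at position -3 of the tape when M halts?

state=P head=1 tape=___X[Y]XX__   (P,Y)→(S,_,right)
state=S head=2 tape=___X_[X]X__   (S,X)→(S,Y,left)
state=S head=1 tape=___X[_]YX__   (S,_)→(P,X,right)
state=P head=2 tape=___XX[Y]X__   (P,Y)→(S,_,right)
state=S head=3 tape=___XX_[X]__   (S,X)→(S,Y,left)
state=S head=2 tape=___XX[_]Y__   (S,_)→(P,X,right)
state=P head=3 tape=___XXX[Y]__   (P,Y)→(S,_,right)
state=S head=4 tape=___XXX_[_]_   (S,_)→(P,X,right)
state=P head=5 tape=___XXX_X[_]   (P,_)→(R,X,left)
state=R head=4 tape=___XXX_[X]X   (R,X)→(P,Y,left)
state=P head=3 tape=___XXX[_]YX   (P,_)→(R,X,left)
state=R head=2 tape=___XX[X]XYX   (R,X)→(P,Y,left)
state=P head=1 tape=___X[X]YXYX   (P,X)→(P,Y,left)
state=P head=0 tape=___[X]YYXYX   (P,X)→(P,Y,left)
state=P head=-1 tape=__[_]YYYXYX   (P,_)→(R,X,left)
state=R head=-2 tape=_[_]XYYYXYX   (R,_)→(Q,_,left)
state=Q head=-3 tape=[_]_XYYYXYX   (Q,_)→(H,Y,right)
state=H head=-2 tape=Y[_]XYYYXYX
Cell -3 holds Y when M halts.

Y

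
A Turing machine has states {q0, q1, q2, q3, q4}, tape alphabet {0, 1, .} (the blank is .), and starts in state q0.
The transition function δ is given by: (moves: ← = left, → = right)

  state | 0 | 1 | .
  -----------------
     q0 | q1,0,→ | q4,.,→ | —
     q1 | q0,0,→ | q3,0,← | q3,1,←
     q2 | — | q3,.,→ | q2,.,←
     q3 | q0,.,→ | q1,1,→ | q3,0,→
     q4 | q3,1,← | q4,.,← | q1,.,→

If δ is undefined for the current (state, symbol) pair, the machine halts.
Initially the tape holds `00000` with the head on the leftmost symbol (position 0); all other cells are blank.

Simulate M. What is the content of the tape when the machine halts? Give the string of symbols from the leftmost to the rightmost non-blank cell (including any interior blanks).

0000..010

state=q0 head=0 tape=[0]0000.....   (q0,0)→(q1,0,→)
state=q1 head=1 tape=0[0]000.....   (q1,0)→(q0,0,→)
state=q0 head=2 tape=00[0]00.....   (q0,0)→(q1,0,→)
state=q1 head=3 tape=000[0]0.....   (q1,0)→(q0,0,→)
state=q0 head=4 tape=0000[0].....   (q0,0)→(q1,0,→)
state=q1 head=5 tape=00000[.]....   (q1,.)→(q3,1,←)
state=q3 head=4 tape=0000[0]1....   (q3,0)→(q0,.,→)
state=q0 head=5 tape=0000.[1]....   (q0,1)→(q4,.,→)
state=q4 head=6 tape=0000..[.]...   (q4,.)→(q1,.,→)
state=q1 head=7 tape=0000...[.]..   (q1,.)→(q3,1,←)
state=q3 head=6 tape=0000..[.]1..   (q3,.)→(q3,0,→)
state=q3 head=7 tape=0000..0[1]..   (q3,1)→(q1,1,→)
state=q1 head=8 tape=0000..01[.].   (q1,.)→(q3,1,←)
state=q3 head=7 tape=0000..0[1]1.   (q3,1)→(q1,1,→)
state=q1 head=8 tape=0000..01[1].   (q1,1)→(q3,0,←)
state=q3 head=7 tape=0000..0[1]0.   (q3,1)→(q1,1,→)
state=q1 head=8 tape=0000..01[0].   (q1,0)→(q0,0,→)
state=q0 head=9 tape=0000..010[.]
The non-blank tape span at halt is 0000..010.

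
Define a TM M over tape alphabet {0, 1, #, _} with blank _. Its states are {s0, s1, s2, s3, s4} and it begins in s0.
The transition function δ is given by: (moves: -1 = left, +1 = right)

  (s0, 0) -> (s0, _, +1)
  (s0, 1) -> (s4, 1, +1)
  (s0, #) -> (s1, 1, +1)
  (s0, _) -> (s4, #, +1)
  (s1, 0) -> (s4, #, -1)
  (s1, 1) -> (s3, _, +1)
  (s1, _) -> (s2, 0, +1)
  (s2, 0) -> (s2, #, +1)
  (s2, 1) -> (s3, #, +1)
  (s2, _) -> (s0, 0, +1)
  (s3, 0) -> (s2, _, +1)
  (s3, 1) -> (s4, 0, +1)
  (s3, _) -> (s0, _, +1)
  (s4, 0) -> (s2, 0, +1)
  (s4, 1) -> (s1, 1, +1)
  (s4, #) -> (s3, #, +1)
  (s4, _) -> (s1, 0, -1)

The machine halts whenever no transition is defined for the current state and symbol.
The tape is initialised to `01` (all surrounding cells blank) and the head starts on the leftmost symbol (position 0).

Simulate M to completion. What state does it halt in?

state=s0 head=0 tape=[0]1____   (s0,0)→(s0,_,+1)
state=s0 head=1 tape=_[1]____   (s0,1)→(s4,1,+1)
state=s4 head=2 tape=_1[_]___   (s4,_)→(s1,0,-1)
state=s1 head=1 tape=_[1]0___   (s1,1)→(s3,_,+1)
state=s3 head=2 tape=__[0]___   (s3,0)→(s2,_,+1)
state=s2 head=3 tape=___[_]__   (s2,_)→(s0,0,+1)
state=s0 head=4 tape=___0[_]_   (s0,_)→(s4,#,+1)
state=s4 head=5 tape=___0#[_]   (s4,_)→(s1,0,-1)
state=s1 head=4 tape=___0[#]0
No transition is defined for (s1, #); M halts in state s1.

s1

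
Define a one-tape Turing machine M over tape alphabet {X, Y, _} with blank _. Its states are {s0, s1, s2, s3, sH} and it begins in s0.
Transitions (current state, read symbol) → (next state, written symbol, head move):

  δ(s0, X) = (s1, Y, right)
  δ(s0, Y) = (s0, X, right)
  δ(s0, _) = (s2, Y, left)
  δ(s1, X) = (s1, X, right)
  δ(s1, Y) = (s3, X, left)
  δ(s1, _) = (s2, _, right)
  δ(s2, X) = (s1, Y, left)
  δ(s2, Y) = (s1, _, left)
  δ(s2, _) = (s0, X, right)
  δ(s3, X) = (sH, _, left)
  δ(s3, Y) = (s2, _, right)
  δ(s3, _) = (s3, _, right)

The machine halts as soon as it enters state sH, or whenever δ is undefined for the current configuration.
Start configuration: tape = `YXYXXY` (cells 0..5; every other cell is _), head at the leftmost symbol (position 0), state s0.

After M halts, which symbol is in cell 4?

state=s0 head=0 tape=[Y]XYXXY   (s0,Y)→(s0,X,right)
state=s0 head=1 tape=X[X]YXXY   (s0,X)→(s1,Y,right)
state=s1 head=2 tape=XY[Y]XXY   (s1,Y)→(s3,X,left)
state=s3 head=1 tape=X[Y]XXXY   (s3,Y)→(s2,_,right)
state=s2 head=2 tape=X_[X]XXY   (s2,X)→(s1,Y,left)
state=s1 head=1 tape=X[_]YXXY   (s1,_)→(s2,_,right)
state=s2 head=2 tape=X_[Y]XXY   (s2,Y)→(s1,_,left)
state=s1 head=1 tape=X[_]_XXY   (s1,_)→(s2,_,right)
state=s2 head=2 tape=X_[_]XXY   (s2,_)→(s0,X,right)
state=s0 head=3 tape=X_X[X]XY   (s0,X)→(s1,Y,right)
state=s1 head=4 tape=X_XY[X]Y   (s1,X)→(s1,X,right)
state=s1 head=5 tape=X_XYX[Y]   (s1,Y)→(s3,X,left)
state=s3 head=4 tape=X_XY[X]X   (s3,X)→(sH,_,left)
state=sH head=3 tape=X_X[Y]_X
Cell 4 holds _ when M halts.

_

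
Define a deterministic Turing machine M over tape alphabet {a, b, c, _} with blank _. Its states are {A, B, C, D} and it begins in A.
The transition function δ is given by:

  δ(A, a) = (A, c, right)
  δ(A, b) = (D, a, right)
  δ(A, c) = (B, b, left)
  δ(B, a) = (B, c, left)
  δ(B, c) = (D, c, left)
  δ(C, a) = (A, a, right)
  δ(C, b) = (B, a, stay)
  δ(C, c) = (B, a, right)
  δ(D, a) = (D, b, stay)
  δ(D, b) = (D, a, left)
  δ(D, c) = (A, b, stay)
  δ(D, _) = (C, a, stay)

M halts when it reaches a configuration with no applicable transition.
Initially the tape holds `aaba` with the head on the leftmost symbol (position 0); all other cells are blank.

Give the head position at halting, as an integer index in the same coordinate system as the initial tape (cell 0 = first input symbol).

4

state=A head=0 tape=_[a]aba_   (A,a)→(A,c,right)
state=A head=1 tape=_c[a]ba_   (A,a)→(A,c,right)
state=A head=2 tape=_cc[b]a_   (A,b)→(D,a,right)
state=D head=3 tape=_cca[a]_   (D,a)→(D,b,stay)
state=D head=3 tape=_cca[b]_   (D,b)→(D,a,left)
state=D head=2 tape=_cc[a]a_   (D,a)→(D,b,stay)
state=D head=2 tape=_cc[b]a_   (D,b)→(D,a,left)
state=D head=1 tape=_c[c]aa_   (D,c)→(A,b,stay)
state=A head=1 tape=_c[b]aa_   (A,b)→(D,a,right)
state=D head=2 tape=_ca[a]a_   (D,a)→(D,b,stay)
state=D head=2 tape=_ca[b]a_   (D,b)→(D,a,left)
state=D head=1 tape=_c[a]aa_   (D,a)→(D,b,stay)
state=D head=1 tape=_c[b]aa_   (D,b)→(D,a,left)
state=D head=0 tape=_[c]aaa_   (D,c)→(A,b,stay)
state=A head=0 tape=_[b]aaa_   (A,b)→(D,a,right)
state=D head=1 tape=_a[a]aa_   (D,a)→(D,b,stay)
state=D head=1 tape=_a[b]aa_   (D,b)→(D,a,left)
state=D head=0 tape=_[a]aaa_   (D,a)→(D,b,stay)
state=D head=0 tape=_[b]aaa_   (D,b)→(D,a,left)
state=D head=-1 tape=[_]aaaa_   (D,_)→(C,a,stay)
state=C head=-1 tape=[a]aaaa_   (C,a)→(A,a,right)
state=A head=0 tape=a[a]aaa_   (A,a)→(A,c,right)
state=A head=1 tape=ac[a]aa_   (A,a)→(A,c,right)
state=A head=2 tape=acc[a]a_   (A,a)→(A,c,right)
state=A head=3 tape=accc[a]_   (A,a)→(A,c,right)
state=A head=4 tape=acccc[_]
At halt the head is at cell 4.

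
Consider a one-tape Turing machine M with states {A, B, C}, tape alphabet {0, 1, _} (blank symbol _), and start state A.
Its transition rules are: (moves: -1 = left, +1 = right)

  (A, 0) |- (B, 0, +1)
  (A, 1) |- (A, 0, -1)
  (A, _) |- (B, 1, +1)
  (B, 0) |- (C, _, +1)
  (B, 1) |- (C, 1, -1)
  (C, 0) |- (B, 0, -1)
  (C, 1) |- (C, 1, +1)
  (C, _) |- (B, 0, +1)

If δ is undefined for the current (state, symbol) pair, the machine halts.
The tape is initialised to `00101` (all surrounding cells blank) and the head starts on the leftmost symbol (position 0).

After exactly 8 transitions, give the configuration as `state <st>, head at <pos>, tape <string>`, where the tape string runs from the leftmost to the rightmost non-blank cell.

state=A head=0 tape=[0]0101   (A,0)→(B,0,+1)
state=B head=1 tape=0[0]101   (B,0)→(C,_,+1)
state=C head=2 tape=0_[1]01   (C,1)→(C,1,+1)
state=C head=3 tape=0_1[0]1   (C,0)→(B,0,-1)
state=B head=2 tape=0_[1]01   (B,1)→(C,1,-1)
state=C head=1 tape=0[_]101   (C,_)→(B,0,+1)
state=B head=2 tape=00[1]01   (B,1)→(C,1,-1)
state=C head=1 tape=0[0]101   (C,0)→(B,0,-1)
state=B head=0 tape=[0]0101
After 8 steps: state B, head at 0, tape 00101.

state B, head at 0, tape 00101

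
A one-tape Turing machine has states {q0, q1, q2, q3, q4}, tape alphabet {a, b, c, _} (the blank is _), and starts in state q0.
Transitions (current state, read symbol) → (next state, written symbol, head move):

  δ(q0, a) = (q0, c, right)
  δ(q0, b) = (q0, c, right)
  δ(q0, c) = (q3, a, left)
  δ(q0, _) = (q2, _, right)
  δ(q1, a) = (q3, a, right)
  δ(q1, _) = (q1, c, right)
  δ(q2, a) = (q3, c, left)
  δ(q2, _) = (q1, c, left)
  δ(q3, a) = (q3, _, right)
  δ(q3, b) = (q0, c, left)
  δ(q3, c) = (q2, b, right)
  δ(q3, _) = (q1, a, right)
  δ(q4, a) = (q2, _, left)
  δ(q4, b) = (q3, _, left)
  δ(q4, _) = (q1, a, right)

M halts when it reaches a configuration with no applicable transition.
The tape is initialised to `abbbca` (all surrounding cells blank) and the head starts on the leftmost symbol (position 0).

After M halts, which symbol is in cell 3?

c

state=q0 head=0 tape=_[a]bbbca   (q0,a)→(q0,c,right)
state=q0 head=1 tape=_c[b]bbca   (q0,b)→(q0,c,right)
state=q0 head=2 tape=_cc[b]bca   (q0,b)→(q0,c,right)
state=q0 head=3 tape=_ccc[b]ca   (q0,b)→(q0,c,right)
state=q0 head=4 tape=_cccc[c]a   (q0,c)→(q3,a,left)
state=q3 head=3 tape=_ccc[c]aa   (q3,c)→(q2,b,right)
state=q2 head=4 tape=_cccb[a]a   (q2,a)→(q3,c,left)
state=q3 head=3 tape=_ccc[b]ca   (q3,b)→(q0,c,left)
state=q0 head=2 tape=_cc[c]cca   (q0,c)→(q3,a,left)
state=q3 head=1 tape=_c[c]acca   (q3,c)→(q2,b,right)
state=q2 head=2 tape=_cb[a]cca   (q2,a)→(q3,c,left)
state=q3 head=1 tape=_c[b]ccca   (q3,b)→(q0,c,left)
state=q0 head=0 tape=_[c]cccca   (q0,c)→(q3,a,left)
state=q3 head=-1 tape=[_]acccca   (q3,_)→(q1,a,right)
state=q1 head=0 tape=a[a]cccca   (q1,a)→(q3,a,right)
state=q3 head=1 tape=aa[c]ccca   (q3,c)→(q2,b,right)
state=q2 head=2 tape=aab[c]cca
Cell 3 holds c when M halts.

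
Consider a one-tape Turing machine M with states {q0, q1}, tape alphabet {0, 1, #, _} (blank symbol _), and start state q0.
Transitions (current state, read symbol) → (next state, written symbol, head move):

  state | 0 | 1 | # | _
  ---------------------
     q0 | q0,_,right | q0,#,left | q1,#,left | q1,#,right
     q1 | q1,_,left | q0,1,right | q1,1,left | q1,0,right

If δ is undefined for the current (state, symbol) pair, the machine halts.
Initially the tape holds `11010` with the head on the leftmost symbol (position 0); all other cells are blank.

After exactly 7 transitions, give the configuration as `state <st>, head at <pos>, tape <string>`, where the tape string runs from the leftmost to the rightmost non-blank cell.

state=q0 head=0 tape=__[1]1010   (q0,1)→(q0,#,left)
state=q0 head=-1 tape=_[_]#1010   (q0,_)→(q1,#,right)
state=q1 head=0 tape=_#[#]1010   (q1,#)→(q1,1,left)
state=q1 head=-1 tape=_[#]11010   (q1,#)→(q1,1,left)
state=q1 head=-2 tape=[_]111010   (q1,_)→(q1,0,right)
state=q1 head=-1 tape=0[1]11010   (q1,1)→(q0,1,right)
state=q0 head=0 tape=01[1]1010   (q0,1)→(q0,#,left)
state=q0 head=-1 tape=0[1]#1010
After 7 steps: state q0, head at -1, tape 01#1010.

state q0, head at -1, tape 01#1010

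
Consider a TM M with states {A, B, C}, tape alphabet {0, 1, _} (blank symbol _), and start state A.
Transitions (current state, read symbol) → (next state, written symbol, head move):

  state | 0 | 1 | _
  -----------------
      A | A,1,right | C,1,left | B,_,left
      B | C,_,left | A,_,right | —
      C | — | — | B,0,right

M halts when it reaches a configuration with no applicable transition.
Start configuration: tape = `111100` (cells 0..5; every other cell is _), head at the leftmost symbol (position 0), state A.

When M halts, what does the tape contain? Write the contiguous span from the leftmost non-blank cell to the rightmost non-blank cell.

A | _[1]11100_   read 1 → write 1, move left, go to C
C | [_]111100_   read _ → write 0, move right, go to B
B | 0[1]11100_   read 1 → write _, move right, go to A
A | 0_[1]1100_   read 1 → write 1, move left, go to C
C | 0[_]11100_   read _ → write 0, move right, go to B
B | 00[1]1100_   read 1 → write _, move right, go to A
A | 00_[1]100_   read 1 → write 1, move left, go to C
C | 00[_]1100_   read _ → write 0, move right, go to B
B | 000[1]100_   read 1 → write _, move right, go to A
A | 000_[1]00_   read 1 → write 1, move left, go to C
C | 000[_]100_   read _ → write 0, move right, go to B
B | 0000[1]00_   read 1 → write _, move right, go to A
A | 0000_[0]0_   read 0 → write 1, move right, go to A
A | 0000_1[0]_   read 0 → write 1, move right, go to A
A | 0000_11[_]   read _ → write _, move left, go to B
B | 0000_1[1]_   read 1 → write _, move right, go to A
A | 0000_1_[_]   read _ → write _, move left, go to B
B | 0000_1[_]_
The non-blank tape span at halt is 0000_1.

0000_1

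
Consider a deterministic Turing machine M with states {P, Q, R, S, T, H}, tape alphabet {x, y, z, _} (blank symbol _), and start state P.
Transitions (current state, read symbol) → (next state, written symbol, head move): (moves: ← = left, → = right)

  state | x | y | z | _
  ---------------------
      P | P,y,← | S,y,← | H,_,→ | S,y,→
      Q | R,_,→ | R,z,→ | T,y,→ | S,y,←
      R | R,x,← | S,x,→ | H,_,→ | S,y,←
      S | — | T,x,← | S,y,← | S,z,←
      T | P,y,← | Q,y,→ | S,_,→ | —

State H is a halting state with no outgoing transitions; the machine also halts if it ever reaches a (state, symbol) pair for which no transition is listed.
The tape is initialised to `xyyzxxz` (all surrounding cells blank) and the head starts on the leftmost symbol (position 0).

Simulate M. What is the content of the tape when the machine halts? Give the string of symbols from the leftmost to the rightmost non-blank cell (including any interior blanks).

y_xxzxxz

state=P head=0 tape=_[x]yyzxxz   (P,x)→(P,y,←)
state=P head=-1 tape=[_]yyyzxxz   (P,_)→(S,y,→)
state=S head=0 tape=y[y]yyzxxz   (S,y)→(T,x,←)
state=T head=-1 tape=[y]xyyzxxz   (T,y)→(Q,y,→)
state=Q head=0 tape=y[x]yyzxxz   (Q,x)→(R,_,→)
state=R head=1 tape=y_[y]yzxxz   (R,y)→(S,x,→)
state=S head=2 tape=y_x[y]zxxz   (S,y)→(T,x,←)
state=T head=1 tape=y_[x]xzxxz   (T,x)→(P,y,←)
state=P head=0 tape=y[_]yxzxxz   (P,_)→(S,y,→)
state=S head=1 tape=yy[y]xzxxz   (S,y)→(T,x,←)
state=T head=0 tape=y[y]xxzxxz   (T,y)→(Q,y,→)
state=Q head=1 tape=yy[x]xzxxz   (Q,x)→(R,_,→)
state=R head=2 tape=yy_[x]zxxz   (R,x)→(R,x,←)
state=R head=1 tape=yy[_]xzxxz   (R,_)→(S,y,←)
state=S head=0 tape=y[y]yxzxxz   (S,y)→(T,x,←)
state=T head=-1 tape=[y]xyxzxxz   (T,y)→(Q,y,→)
state=Q head=0 tape=y[x]yxzxxz   (Q,x)→(R,_,→)
state=R head=1 tape=y_[y]xzxxz   (R,y)→(S,x,→)
state=S head=2 tape=y_x[x]zxxz
The non-blank tape span at halt is y_xxzxxz.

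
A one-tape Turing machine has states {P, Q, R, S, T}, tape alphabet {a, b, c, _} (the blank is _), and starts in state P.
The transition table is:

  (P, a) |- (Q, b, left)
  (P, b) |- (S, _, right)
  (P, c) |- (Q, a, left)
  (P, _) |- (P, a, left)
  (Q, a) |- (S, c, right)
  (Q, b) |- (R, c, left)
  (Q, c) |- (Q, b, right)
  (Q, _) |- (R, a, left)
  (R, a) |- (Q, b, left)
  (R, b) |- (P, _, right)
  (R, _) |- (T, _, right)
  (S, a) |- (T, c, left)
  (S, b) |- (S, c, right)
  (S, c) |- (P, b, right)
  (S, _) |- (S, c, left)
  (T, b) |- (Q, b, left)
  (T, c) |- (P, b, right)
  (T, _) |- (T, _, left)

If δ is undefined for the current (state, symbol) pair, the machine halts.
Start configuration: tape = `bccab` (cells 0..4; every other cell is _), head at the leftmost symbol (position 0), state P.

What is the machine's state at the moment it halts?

state=P head=0 tape=_[b]ccab   (P,b)→(S,_,right)
state=S head=1 tape=__[c]cab   (S,c)→(P,b,right)
state=P head=2 tape=__b[c]ab   (P,c)→(Q,a,left)
state=Q head=1 tape=__[b]aab   (Q,b)→(R,c,left)
state=R head=0 tape=_[_]caab   (R,_)→(T,_,right)
state=T head=1 tape=__[c]aab   (T,c)→(P,b,right)
state=P head=2 tape=__b[a]ab   (P,a)→(Q,b,left)
state=Q head=1 tape=__[b]bab   (Q,b)→(R,c,left)
state=R head=0 tape=_[_]cbab   (R,_)→(T,_,right)
state=T head=1 tape=__[c]bab   (T,c)→(P,b,right)
state=P head=2 tape=__b[b]ab   (P,b)→(S,_,right)
state=S head=3 tape=__b_[a]b   (S,a)→(T,c,left)
state=T head=2 tape=__b[_]cb   (T,_)→(T,_,left)
state=T head=1 tape=__[b]_cb   (T,b)→(Q,b,left)
state=Q head=0 tape=_[_]b_cb   (Q,_)→(R,a,left)
state=R head=-1 tape=[_]ab_cb   (R,_)→(T,_,right)
state=T head=0 tape=_[a]b_cb
No transition is defined for (T, a); M halts in state T.

T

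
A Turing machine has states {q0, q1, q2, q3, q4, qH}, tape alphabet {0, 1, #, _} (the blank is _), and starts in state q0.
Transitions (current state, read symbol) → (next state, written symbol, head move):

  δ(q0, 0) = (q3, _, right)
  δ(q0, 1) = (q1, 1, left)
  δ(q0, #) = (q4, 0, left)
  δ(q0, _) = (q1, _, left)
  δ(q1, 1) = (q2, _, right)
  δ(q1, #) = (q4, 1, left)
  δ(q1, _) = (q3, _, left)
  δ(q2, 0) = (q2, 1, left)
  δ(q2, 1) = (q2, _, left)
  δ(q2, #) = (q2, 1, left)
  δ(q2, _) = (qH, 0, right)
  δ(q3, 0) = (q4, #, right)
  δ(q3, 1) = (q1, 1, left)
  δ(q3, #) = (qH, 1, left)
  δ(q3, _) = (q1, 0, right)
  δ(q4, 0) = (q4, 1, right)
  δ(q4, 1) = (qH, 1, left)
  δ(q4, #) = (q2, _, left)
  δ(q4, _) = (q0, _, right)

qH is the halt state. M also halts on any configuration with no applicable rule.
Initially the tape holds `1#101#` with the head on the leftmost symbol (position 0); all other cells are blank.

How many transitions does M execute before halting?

9

q0 | ___[1]#101#   read 1 → write 1, move left, go to q1
q1 | __[_]1#101#   read _ → write _, move left, go to q3
q3 | _[_]_1#101#   read _ → write 0, move right, go to q1
q1 | _0[_]1#101#   read _ → write _, move left, go to q3
q3 | _[0]_1#101#   read 0 → write #, move right, go to q4
q4 | _#[_]1#101#   read _ → write _, move right, go to q0
q0 | _#_[1]#101#   read 1 → write 1, move left, go to q1
q1 | _#[_]1#101#   read _ → write _, move left, go to q3
q3 | _[#]_1#101#   read # → write 1, move left, go to qH
qH | [_]1_1#101#
M halts after 9 transitions.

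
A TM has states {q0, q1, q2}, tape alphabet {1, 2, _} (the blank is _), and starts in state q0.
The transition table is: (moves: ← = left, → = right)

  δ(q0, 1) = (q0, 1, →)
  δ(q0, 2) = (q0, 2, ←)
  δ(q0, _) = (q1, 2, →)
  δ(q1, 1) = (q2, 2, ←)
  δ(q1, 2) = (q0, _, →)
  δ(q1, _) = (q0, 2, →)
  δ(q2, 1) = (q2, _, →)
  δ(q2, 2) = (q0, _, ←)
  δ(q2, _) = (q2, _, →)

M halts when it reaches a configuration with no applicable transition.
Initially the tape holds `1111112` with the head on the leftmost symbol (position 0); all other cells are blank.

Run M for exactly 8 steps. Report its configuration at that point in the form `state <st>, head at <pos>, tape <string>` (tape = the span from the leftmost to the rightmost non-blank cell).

state q0, head at 6, tape 1111112

state=q0 head=0 tape=[1]111112   (q0,1)→(q0,1,→)
state=q0 head=1 tape=1[1]11112   (q0,1)→(q0,1,→)
state=q0 head=2 tape=11[1]1112   (q0,1)→(q0,1,→)
state=q0 head=3 tape=111[1]112   (q0,1)→(q0,1,→)
state=q0 head=4 tape=1111[1]12   (q0,1)→(q0,1,→)
state=q0 head=5 tape=11111[1]2   (q0,1)→(q0,1,→)
state=q0 head=6 tape=111111[2]   (q0,2)→(q0,2,←)
state=q0 head=5 tape=11111[1]2   (q0,1)→(q0,1,→)
state=q0 head=6 tape=111111[2]
After 8 steps: state q0, head at 6, tape 1111112.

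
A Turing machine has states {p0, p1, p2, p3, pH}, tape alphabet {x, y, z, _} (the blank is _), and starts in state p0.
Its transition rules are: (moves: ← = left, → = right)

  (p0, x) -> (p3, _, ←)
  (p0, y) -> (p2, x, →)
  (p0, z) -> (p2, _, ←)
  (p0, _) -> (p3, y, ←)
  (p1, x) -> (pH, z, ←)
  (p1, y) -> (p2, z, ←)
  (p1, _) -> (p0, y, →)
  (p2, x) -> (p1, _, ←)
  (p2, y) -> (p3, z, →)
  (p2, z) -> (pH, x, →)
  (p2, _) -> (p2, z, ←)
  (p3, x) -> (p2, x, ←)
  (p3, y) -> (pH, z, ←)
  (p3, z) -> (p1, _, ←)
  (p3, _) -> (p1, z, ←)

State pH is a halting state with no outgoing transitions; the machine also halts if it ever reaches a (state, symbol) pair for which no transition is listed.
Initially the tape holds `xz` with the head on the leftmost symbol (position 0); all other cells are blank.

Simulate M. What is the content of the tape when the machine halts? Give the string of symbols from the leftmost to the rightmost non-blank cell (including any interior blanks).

zz_z

state=p0 head=0 tape=__[x]z   (p0,x)→(p3,_,←)
state=p3 head=-1 tape=_[_]_z   (p3,_)→(p1,z,←)
state=p1 head=-2 tape=[_]z_z   (p1,_)→(p0,y,→)
state=p0 head=-1 tape=y[z]_z   (p0,z)→(p2,_,←)
state=p2 head=-2 tape=[y]__z   (p2,y)→(p3,z,→)
state=p3 head=-1 tape=z[_]_z   (p3,_)→(p1,z,←)
state=p1 head=-2 tape=[z]z_z
The non-blank tape span at halt is zz_z.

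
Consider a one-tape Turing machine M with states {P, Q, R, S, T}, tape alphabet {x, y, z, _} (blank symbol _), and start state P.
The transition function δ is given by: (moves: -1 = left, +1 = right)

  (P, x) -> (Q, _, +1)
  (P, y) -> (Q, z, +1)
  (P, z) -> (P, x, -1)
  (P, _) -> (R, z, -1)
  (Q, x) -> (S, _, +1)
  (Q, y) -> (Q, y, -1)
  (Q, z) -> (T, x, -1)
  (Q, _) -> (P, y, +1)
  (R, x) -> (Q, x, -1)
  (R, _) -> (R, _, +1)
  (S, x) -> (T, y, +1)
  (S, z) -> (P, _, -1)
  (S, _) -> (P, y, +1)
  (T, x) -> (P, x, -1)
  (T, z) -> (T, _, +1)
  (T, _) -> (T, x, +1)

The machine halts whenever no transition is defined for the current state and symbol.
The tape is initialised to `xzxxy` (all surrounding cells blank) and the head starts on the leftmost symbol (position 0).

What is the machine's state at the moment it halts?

state=P head=0 tape=[x]zxxy   (P,x)→(Q,_,+1)
state=Q head=1 tape=_[z]xxy   (Q,z)→(T,x,-1)
state=T head=0 tape=[_]xxxy   (T,_)→(T,x,+1)
state=T head=1 tape=x[x]xxy   (T,x)→(P,x,-1)
state=P head=0 tape=[x]xxxy   (P,x)→(Q,_,+1)
state=Q head=1 tape=_[x]xxy   (Q,x)→(S,_,+1)
state=S head=2 tape=__[x]xy   (S,x)→(T,y,+1)
state=T head=3 tape=__y[x]y   (T,x)→(P,x,-1)
state=P head=2 tape=__[y]xy   (P,y)→(Q,z,+1)
state=Q head=3 tape=__z[x]y   (Q,x)→(S,_,+1)
state=S head=4 tape=__z_[y]
No transition is defined for (S, y); M halts in state S.

S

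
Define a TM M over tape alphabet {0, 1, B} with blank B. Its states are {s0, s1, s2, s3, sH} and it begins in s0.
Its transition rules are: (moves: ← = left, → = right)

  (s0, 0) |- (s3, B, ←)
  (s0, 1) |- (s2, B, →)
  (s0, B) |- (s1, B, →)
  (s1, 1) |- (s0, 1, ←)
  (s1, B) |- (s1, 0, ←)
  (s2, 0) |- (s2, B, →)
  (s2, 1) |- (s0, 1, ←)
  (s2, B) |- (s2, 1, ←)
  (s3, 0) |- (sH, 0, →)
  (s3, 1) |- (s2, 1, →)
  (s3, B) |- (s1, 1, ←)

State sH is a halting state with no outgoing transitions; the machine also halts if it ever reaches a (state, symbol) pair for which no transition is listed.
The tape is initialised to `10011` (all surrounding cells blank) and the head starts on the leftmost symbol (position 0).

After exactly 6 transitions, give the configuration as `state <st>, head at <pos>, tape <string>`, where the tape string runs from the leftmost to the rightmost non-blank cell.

state s0, head at 2, tape 11

state=s0 head=0 tape=[1]0011   (s0,1)→(s2,B,→)
state=s2 head=1 tape=B[0]011   (s2,0)→(s2,B,→)
state=s2 head=2 tape=BB[0]11   (s2,0)→(s2,B,→)
state=s2 head=3 tape=BBB[1]1   (s2,1)→(s0,1,←)
state=s0 head=2 tape=BB[B]11   (s0,B)→(s1,B,→)
state=s1 head=3 tape=BBB[1]1   (s1,1)→(s0,1,←)
state=s0 head=2 tape=BB[B]11
After 6 steps: state s0, head at 2, tape 11.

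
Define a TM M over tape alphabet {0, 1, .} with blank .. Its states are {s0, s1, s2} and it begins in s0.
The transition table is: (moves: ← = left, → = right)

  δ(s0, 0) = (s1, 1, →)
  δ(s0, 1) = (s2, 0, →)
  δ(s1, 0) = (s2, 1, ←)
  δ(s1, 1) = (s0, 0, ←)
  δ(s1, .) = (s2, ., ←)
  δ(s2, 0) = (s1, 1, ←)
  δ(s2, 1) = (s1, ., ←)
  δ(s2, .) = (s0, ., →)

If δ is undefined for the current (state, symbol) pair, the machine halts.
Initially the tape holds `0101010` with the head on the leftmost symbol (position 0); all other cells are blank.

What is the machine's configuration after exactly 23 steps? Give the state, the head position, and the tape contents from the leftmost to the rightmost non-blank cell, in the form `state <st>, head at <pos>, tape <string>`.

state s2, head at 3, tape 0.0.010

s0 | .[0]101010   read 0 → write 1, move →, go to s1
s1 | .1[1]01010   read 1 → write 0, move ←, go to s0
s0 | .[1]001010   read 1 → write 0, move →, go to s2
s2 | .0[0]01010   read 0 → write 1, move ←, go to s1
s1 | .[0]101010   read 0 → write 1, move ←, go to s2
s2 | [.]1101010   read . → write ., move →, go to s0
s0 | .[1]101010   read 1 → write 0, move →, go to s2
s2 | .0[1]01010   read 1 → write ., move ←, go to s1
s1 | .[0].01010   read 0 → write 1, move ←, go to s2
s2 | [.]1.01010   read . → write ., move →, go to s0
s0 | .[1].01010   read 1 → write 0, move →, go to s2
s2 | .0[.]01010   read . → write ., move →, go to s0
s0 | .0.[0]1010   read 0 → write 1, move →, go to s1
s1 | .0.1[1]010   read 1 → write 0, move ←, go to s0
s0 | .0.[1]0010   read 1 → write 0, move →, go to s2
s2 | .0.0[0]010   read 0 → write 1, move ←, go to s1
s1 | .0.[0]1010   read 0 → write 1, move ←, go to s2
s2 | .0[.]11010   read . → write ., move →, go to s0
s0 | .0.[1]1010   read 1 → write 0, move →, go to s2
s2 | .0.0[1]010   read 1 → write ., move ←, go to s1
s1 | .0.[0].010   read 0 → write 1, move ←, go to s2
s2 | .0[.]1.010   read . → write ., move →, go to s0
s0 | .0.[1].010   read 1 → write 0, move →, go to s2
s2 | .0.0[.]010
After 23 steps: state s2, head at 3, tape 0.0.010.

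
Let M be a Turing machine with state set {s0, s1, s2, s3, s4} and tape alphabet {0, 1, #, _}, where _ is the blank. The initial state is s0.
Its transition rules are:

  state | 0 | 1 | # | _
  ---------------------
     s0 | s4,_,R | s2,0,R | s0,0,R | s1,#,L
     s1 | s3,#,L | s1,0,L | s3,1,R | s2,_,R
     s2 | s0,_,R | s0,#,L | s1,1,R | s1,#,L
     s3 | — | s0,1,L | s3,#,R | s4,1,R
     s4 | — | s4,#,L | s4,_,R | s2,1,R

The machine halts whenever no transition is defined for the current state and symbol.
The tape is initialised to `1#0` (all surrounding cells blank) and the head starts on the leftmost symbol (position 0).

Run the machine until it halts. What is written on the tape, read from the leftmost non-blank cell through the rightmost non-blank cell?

000#

s0 | _[1]#0___   read 1 → write 0, move R, go to s2
s2 | _0[#]0___   read # → write 1, move R, go to s1
s1 | _01[0]___   read 0 → write #, move L, go to s3
s3 | _0[1]#___   read 1 → write 1, move L, go to s0
s0 | _[0]1#___   read 0 → write _, move R, go to s4
s4 | __[1]#___   read 1 → write #, move L, go to s4
s4 | _[_]##___   read _ → write 1, move R, go to s2
s2 | _1[#]#___   read # → write 1, move R, go to s1
s1 | _11[#]___   read # → write 1, move R, go to s3
s3 | _111[_]__   read _ → write 1, move R, go to s4
s4 | _1111[_]_   read _ → write 1, move R, go to s2
s2 | _11111[_]   read _ → write #, move L, go to s1
s1 | _1111[1]#   read 1 → write 0, move L, go to s1
s1 | _111[1]0#   read 1 → write 0, move L, go to s1
s1 | _11[1]00#   read 1 → write 0, move L, go to s1
s1 | _1[1]000#   read 1 → write 0, move L, go to s1
s1 | _[1]0000#   read 1 → write 0, move L, go to s1
s1 | [_]00000#   read _ → write _, move R, go to s2
s2 | _[0]0000#   read 0 → write _, move R, go to s0
s0 | __[0]000#   read 0 → write _, move R, go to s4
s4 | ___[0]00#
The non-blank tape span at halt is 000#.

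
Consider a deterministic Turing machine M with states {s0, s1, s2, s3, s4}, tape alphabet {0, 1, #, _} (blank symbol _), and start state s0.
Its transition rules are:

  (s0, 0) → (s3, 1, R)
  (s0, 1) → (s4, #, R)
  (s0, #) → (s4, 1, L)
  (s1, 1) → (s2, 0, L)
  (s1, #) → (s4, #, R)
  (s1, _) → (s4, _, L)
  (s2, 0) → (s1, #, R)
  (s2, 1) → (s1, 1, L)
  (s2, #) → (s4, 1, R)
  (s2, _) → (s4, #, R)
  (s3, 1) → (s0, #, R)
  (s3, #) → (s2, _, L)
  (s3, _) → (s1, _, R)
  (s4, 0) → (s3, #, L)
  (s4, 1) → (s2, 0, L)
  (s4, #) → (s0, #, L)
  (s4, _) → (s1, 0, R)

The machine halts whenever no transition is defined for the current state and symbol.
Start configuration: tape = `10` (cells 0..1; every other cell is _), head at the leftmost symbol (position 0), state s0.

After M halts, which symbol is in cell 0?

#

state=s0 head=0 tape=__[1]0__   (s0,1)→(s4,#,R)
state=s4 head=1 tape=__#[0]__   (s4,0)→(s3,#,L)
state=s3 head=0 tape=__[#]#__   (s3,#)→(s2,_,L)
state=s2 head=-1 tape=_[_]_#__   (s2,_)→(s4,#,R)
state=s4 head=0 tape=_#[_]#__   (s4,_)→(s1,0,R)
state=s1 head=1 tape=_#0[#]__   (s1,#)→(s4,#,R)
state=s4 head=2 tape=_#0#[_]_   (s4,_)→(s1,0,R)
state=s1 head=3 tape=_#0#0[_]   (s1,_)→(s4,_,L)
state=s4 head=2 tape=_#0#[0]_   (s4,0)→(s3,#,L)
state=s3 head=1 tape=_#0[#]#_   (s3,#)→(s2,_,L)
state=s2 head=0 tape=_#[0]_#_   (s2,0)→(s1,#,R)
state=s1 head=1 tape=_##[_]#_   (s1,_)→(s4,_,L)
state=s4 head=0 tape=_#[#]_#_   (s4,#)→(s0,#,L)
state=s0 head=-1 tape=_[#]#_#_   (s0,#)→(s4,1,L)
state=s4 head=-2 tape=[_]1#_#_   (s4,_)→(s1,0,R)
state=s1 head=-1 tape=0[1]#_#_   (s1,1)→(s2,0,L)
state=s2 head=-2 tape=[0]0#_#_   (s2,0)→(s1,#,R)
state=s1 head=-1 tape=#[0]#_#_
Cell 0 holds # when M halts.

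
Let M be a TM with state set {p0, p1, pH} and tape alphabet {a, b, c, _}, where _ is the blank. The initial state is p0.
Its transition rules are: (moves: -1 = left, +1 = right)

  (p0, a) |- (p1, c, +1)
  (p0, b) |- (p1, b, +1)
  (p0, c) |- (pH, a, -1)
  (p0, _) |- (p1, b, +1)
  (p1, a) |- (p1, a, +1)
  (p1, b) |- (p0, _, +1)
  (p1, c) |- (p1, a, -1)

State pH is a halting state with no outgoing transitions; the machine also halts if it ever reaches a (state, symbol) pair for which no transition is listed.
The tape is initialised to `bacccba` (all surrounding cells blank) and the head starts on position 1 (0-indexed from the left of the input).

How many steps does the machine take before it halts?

p0 | b[a]cccba_   read a → write c, move +1, go to p1
p1 | bc[c]ccba_   read c → write a, move -1, go to p1
p1 | b[c]accba_   read c → write a, move -1, go to p1
p1 | [b]aaccba_   read b → write _, move +1, go to p0
p0 | _[a]accba_   read a → write c, move +1, go to p1
p1 | _c[a]ccba_   read a → write a, move +1, go to p1
p1 | _ca[c]cba_   read c → write a, move -1, go to p1
p1 | _c[a]acba_   read a → write a, move +1, go to p1
p1 | _ca[a]cba_   read a → write a, move +1, go to p1
p1 | _caa[c]ba_   read c → write a, move -1, go to p1
p1 | _ca[a]aba_   read a → write a, move +1, go to p1
p1 | _caa[a]ba_   read a → write a, move +1, go to p1
p1 | _caaa[b]a_   read b → write _, move +1, go to p0
p0 | _caaa_[a]_   read a → write c, move +1, go to p1
p1 | _caaa_c[_]
M halts after 14 transitions.

14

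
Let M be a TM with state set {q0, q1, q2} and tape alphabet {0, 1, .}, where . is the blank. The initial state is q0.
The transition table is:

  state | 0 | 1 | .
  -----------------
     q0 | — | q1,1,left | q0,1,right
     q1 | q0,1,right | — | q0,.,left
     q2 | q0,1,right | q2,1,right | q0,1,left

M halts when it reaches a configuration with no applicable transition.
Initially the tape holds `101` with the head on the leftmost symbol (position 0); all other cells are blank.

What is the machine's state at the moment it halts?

q0 | ..[1]01   read 1 → write 1, move left, go to q1
q1 | .[.]101   read . → write ., move left, go to q0
q0 | [.].101   read . → write 1, move right, go to q0
q0 | 1[.]101   read . → write 1, move right, go to q0
q0 | 11[1]01   read 1 → write 1, move left, go to q1
q1 | 1[1]101
No transition is defined for (q1, 1); M halts in state q1.

q1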